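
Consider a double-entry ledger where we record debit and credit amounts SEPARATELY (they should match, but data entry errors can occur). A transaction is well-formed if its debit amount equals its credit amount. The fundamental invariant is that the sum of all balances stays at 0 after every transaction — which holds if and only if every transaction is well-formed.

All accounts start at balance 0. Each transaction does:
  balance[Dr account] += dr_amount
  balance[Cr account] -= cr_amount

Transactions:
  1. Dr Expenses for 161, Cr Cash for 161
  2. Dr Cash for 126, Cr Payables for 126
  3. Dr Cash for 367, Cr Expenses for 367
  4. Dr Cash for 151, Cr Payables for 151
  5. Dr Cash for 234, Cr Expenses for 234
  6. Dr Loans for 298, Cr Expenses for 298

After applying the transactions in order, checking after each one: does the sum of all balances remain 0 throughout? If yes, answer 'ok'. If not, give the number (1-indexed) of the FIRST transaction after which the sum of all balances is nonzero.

After txn 1: dr=161 cr=161 sum_balances=0
After txn 2: dr=126 cr=126 sum_balances=0
After txn 3: dr=367 cr=367 sum_balances=0
After txn 4: dr=151 cr=151 sum_balances=0
After txn 5: dr=234 cr=234 sum_balances=0
After txn 6: dr=298 cr=298 sum_balances=0

Answer: ok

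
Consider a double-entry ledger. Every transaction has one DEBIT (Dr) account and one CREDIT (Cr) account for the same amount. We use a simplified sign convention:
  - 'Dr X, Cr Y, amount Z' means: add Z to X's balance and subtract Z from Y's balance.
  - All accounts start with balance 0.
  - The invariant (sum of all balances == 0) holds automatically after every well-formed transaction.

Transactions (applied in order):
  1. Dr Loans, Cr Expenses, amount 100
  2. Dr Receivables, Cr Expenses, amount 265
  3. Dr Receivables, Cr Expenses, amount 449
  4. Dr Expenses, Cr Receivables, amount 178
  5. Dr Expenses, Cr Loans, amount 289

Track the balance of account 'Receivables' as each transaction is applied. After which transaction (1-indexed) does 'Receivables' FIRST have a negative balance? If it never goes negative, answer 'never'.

After txn 1: Receivables=0
After txn 2: Receivables=265
After txn 3: Receivables=714
After txn 4: Receivables=536
After txn 5: Receivables=536

Answer: never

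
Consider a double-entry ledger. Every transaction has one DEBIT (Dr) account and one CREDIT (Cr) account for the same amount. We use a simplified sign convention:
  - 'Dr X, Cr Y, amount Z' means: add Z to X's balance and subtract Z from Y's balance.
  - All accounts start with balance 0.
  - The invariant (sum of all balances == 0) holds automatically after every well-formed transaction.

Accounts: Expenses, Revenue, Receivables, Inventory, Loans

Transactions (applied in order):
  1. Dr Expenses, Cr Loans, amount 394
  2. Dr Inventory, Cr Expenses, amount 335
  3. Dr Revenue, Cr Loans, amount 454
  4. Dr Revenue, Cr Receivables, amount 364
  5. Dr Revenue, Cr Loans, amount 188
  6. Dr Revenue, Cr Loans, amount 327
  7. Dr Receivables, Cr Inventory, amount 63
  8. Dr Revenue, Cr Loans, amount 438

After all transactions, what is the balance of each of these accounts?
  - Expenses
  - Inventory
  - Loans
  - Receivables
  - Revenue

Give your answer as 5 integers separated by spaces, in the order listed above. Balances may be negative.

After txn 1 (Dr Expenses, Cr Loans, amount 394): Expenses=394 Loans=-394
After txn 2 (Dr Inventory, Cr Expenses, amount 335): Expenses=59 Inventory=335 Loans=-394
After txn 3 (Dr Revenue, Cr Loans, amount 454): Expenses=59 Inventory=335 Loans=-848 Revenue=454
After txn 4 (Dr Revenue, Cr Receivables, amount 364): Expenses=59 Inventory=335 Loans=-848 Receivables=-364 Revenue=818
After txn 5 (Dr Revenue, Cr Loans, amount 188): Expenses=59 Inventory=335 Loans=-1036 Receivables=-364 Revenue=1006
After txn 6 (Dr Revenue, Cr Loans, amount 327): Expenses=59 Inventory=335 Loans=-1363 Receivables=-364 Revenue=1333
After txn 7 (Dr Receivables, Cr Inventory, amount 63): Expenses=59 Inventory=272 Loans=-1363 Receivables=-301 Revenue=1333
After txn 8 (Dr Revenue, Cr Loans, amount 438): Expenses=59 Inventory=272 Loans=-1801 Receivables=-301 Revenue=1771

Answer: 59 272 -1801 -301 1771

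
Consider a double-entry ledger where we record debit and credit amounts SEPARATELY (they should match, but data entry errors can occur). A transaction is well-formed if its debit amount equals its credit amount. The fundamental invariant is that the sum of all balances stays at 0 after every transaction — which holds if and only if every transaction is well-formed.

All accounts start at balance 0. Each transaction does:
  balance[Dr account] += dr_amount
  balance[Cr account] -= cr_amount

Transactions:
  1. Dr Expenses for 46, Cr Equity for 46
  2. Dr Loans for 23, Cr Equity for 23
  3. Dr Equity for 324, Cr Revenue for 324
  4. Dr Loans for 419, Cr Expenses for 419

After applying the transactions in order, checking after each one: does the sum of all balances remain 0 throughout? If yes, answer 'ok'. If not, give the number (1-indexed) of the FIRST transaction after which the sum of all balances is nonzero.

After txn 1: dr=46 cr=46 sum_balances=0
After txn 2: dr=23 cr=23 sum_balances=0
After txn 3: dr=324 cr=324 sum_balances=0
After txn 4: dr=419 cr=419 sum_balances=0

Answer: ok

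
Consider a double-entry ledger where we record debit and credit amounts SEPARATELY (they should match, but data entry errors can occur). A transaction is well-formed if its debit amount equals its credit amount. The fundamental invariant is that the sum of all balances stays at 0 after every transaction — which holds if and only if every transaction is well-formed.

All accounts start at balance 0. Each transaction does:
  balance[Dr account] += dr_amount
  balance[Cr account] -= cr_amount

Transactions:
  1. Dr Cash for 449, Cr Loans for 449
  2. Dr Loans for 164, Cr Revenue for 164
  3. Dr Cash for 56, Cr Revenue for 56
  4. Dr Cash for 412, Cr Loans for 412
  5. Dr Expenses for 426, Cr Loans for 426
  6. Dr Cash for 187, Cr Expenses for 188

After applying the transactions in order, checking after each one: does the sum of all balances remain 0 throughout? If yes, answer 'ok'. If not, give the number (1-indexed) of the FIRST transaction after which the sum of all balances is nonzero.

Answer: 6

Derivation:
After txn 1: dr=449 cr=449 sum_balances=0
After txn 2: dr=164 cr=164 sum_balances=0
After txn 3: dr=56 cr=56 sum_balances=0
After txn 4: dr=412 cr=412 sum_balances=0
After txn 5: dr=426 cr=426 sum_balances=0
After txn 6: dr=187 cr=188 sum_balances=-1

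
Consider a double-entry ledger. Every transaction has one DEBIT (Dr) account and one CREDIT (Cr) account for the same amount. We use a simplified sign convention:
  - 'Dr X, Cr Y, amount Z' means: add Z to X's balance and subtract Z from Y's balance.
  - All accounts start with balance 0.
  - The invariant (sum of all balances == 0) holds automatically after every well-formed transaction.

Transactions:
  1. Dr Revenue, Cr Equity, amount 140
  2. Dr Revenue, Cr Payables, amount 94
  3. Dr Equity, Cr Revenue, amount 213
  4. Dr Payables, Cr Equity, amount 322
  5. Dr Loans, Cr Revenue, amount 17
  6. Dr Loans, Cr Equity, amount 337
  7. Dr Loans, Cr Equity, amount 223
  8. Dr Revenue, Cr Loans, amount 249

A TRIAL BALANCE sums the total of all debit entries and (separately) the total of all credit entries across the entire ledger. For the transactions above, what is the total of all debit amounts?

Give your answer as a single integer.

Answer: 1595

Derivation:
Txn 1: debit+=140
Txn 2: debit+=94
Txn 3: debit+=213
Txn 4: debit+=322
Txn 5: debit+=17
Txn 6: debit+=337
Txn 7: debit+=223
Txn 8: debit+=249
Total debits = 1595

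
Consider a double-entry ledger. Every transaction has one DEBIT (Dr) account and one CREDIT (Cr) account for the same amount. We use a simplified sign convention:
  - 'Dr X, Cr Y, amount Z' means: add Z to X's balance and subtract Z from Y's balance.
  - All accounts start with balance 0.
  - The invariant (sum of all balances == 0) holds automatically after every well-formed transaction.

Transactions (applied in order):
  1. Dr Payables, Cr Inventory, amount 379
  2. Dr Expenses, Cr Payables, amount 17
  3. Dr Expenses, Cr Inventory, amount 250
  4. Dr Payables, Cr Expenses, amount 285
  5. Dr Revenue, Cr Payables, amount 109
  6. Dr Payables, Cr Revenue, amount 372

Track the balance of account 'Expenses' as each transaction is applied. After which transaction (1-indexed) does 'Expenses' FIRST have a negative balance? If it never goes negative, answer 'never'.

Answer: 4

Derivation:
After txn 1: Expenses=0
After txn 2: Expenses=17
After txn 3: Expenses=267
After txn 4: Expenses=-18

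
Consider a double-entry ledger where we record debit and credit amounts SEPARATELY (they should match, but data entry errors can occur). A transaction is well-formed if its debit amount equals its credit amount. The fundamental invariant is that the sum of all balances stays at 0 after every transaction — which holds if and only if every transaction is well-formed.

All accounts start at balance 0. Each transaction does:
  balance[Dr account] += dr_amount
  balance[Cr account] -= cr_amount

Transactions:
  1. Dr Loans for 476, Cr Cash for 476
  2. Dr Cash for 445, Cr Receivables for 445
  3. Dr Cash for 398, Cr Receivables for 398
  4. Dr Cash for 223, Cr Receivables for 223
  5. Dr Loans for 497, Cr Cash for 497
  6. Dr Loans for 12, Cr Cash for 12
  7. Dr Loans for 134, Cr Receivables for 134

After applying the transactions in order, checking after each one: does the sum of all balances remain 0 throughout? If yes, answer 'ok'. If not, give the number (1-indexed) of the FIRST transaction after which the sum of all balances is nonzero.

After txn 1: dr=476 cr=476 sum_balances=0
After txn 2: dr=445 cr=445 sum_balances=0
After txn 3: dr=398 cr=398 sum_balances=0
After txn 4: dr=223 cr=223 sum_balances=0
After txn 5: dr=497 cr=497 sum_balances=0
After txn 6: dr=12 cr=12 sum_balances=0
After txn 7: dr=134 cr=134 sum_balances=0

Answer: ok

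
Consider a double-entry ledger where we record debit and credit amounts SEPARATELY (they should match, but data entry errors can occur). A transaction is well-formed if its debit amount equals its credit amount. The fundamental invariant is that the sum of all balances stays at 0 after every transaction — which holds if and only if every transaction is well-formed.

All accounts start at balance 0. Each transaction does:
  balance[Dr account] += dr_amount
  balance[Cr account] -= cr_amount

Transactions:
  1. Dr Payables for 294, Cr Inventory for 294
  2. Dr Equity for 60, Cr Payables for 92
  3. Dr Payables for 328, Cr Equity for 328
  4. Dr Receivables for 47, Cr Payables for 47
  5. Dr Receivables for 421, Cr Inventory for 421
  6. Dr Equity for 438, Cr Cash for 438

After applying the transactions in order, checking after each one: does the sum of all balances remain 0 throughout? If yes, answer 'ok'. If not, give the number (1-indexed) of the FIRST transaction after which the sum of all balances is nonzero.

Answer: 2

Derivation:
After txn 1: dr=294 cr=294 sum_balances=0
After txn 2: dr=60 cr=92 sum_balances=-32
After txn 3: dr=328 cr=328 sum_balances=-32
After txn 4: dr=47 cr=47 sum_balances=-32
After txn 5: dr=421 cr=421 sum_balances=-32
After txn 6: dr=438 cr=438 sum_balances=-32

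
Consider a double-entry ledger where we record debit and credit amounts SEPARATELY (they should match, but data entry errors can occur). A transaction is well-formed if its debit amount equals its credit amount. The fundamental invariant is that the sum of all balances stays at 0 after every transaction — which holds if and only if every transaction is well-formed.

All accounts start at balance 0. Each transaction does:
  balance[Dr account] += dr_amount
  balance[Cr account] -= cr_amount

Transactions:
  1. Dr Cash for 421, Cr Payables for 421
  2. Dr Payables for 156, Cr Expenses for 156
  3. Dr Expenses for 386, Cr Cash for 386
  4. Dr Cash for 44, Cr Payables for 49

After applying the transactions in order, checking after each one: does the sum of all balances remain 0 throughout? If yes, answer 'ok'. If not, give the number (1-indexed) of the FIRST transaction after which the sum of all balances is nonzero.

Answer: 4

Derivation:
After txn 1: dr=421 cr=421 sum_balances=0
After txn 2: dr=156 cr=156 sum_balances=0
After txn 3: dr=386 cr=386 sum_balances=0
After txn 4: dr=44 cr=49 sum_balances=-5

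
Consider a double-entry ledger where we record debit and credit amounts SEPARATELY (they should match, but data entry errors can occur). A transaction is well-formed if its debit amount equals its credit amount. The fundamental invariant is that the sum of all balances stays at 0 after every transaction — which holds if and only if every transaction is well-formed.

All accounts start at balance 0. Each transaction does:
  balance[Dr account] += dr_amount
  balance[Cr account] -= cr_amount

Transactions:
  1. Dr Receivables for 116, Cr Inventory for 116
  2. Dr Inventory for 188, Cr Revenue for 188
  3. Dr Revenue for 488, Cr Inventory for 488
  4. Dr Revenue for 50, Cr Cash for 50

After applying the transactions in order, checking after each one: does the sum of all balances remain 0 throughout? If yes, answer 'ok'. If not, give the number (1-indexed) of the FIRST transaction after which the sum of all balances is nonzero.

After txn 1: dr=116 cr=116 sum_balances=0
After txn 2: dr=188 cr=188 sum_balances=0
After txn 3: dr=488 cr=488 sum_balances=0
After txn 4: dr=50 cr=50 sum_balances=0

Answer: ok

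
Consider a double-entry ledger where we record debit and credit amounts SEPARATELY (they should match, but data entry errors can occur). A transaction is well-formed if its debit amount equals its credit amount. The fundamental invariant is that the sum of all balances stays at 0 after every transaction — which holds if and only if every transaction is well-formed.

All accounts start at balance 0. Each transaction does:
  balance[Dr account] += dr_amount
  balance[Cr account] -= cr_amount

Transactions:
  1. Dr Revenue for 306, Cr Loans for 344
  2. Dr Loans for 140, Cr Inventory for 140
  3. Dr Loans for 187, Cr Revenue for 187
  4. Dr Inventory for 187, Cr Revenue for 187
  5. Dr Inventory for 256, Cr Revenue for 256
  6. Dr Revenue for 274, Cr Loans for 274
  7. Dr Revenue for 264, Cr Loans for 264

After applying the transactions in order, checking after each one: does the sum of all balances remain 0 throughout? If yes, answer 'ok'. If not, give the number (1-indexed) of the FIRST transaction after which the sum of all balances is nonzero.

Answer: 1

Derivation:
After txn 1: dr=306 cr=344 sum_balances=-38
After txn 2: dr=140 cr=140 sum_balances=-38
After txn 3: dr=187 cr=187 sum_balances=-38
After txn 4: dr=187 cr=187 sum_balances=-38
After txn 5: dr=256 cr=256 sum_balances=-38
After txn 6: dr=274 cr=274 sum_balances=-38
After txn 7: dr=264 cr=264 sum_balances=-38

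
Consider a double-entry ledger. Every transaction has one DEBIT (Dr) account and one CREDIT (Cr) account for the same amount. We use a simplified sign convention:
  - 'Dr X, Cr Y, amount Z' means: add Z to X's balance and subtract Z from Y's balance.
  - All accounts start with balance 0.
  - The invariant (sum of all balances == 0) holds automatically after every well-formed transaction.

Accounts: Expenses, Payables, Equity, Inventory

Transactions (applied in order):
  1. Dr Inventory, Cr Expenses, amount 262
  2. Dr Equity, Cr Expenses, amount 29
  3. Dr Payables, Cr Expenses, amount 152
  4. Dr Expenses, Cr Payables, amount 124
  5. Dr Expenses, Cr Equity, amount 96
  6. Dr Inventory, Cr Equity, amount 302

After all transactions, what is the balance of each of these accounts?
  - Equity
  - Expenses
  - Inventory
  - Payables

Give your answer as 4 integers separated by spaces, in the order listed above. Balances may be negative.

After txn 1 (Dr Inventory, Cr Expenses, amount 262): Expenses=-262 Inventory=262
After txn 2 (Dr Equity, Cr Expenses, amount 29): Equity=29 Expenses=-291 Inventory=262
After txn 3 (Dr Payables, Cr Expenses, amount 152): Equity=29 Expenses=-443 Inventory=262 Payables=152
After txn 4 (Dr Expenses, Cr Payables, amount 124): Equity=29 Expenses=-319 Inventory=262 Payables=28
After txn 5 (Dr Expenses, Cr Equity, amount 96): Equity=-67 Expenses=-223 Inventory=262 Payables=28
After txn 6 (Dr Inventory, Cr Equity, amount 302): Equity=-369 Expenses=-223 Inventory=564 Payables=28

Answer: -369 -223 564 28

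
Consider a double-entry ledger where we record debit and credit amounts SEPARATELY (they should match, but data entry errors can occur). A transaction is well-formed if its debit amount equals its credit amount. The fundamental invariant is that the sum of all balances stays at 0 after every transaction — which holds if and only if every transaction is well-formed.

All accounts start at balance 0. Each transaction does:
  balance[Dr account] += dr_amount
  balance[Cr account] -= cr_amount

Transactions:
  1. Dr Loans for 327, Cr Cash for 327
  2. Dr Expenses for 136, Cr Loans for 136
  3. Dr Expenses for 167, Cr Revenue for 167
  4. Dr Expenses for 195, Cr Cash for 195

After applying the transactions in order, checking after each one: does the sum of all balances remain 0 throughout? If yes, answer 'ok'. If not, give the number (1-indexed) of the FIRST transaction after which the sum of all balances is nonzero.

After txn 1: dr=327 cr=327 sum_balances=0
After txn 2: dr=136 cr=136 sum_balances=0
After txn 3: dr=167 cr=167 sum_balances=0
After txn 4: dr=195 cr=195 sum_balances=0

Answer: ok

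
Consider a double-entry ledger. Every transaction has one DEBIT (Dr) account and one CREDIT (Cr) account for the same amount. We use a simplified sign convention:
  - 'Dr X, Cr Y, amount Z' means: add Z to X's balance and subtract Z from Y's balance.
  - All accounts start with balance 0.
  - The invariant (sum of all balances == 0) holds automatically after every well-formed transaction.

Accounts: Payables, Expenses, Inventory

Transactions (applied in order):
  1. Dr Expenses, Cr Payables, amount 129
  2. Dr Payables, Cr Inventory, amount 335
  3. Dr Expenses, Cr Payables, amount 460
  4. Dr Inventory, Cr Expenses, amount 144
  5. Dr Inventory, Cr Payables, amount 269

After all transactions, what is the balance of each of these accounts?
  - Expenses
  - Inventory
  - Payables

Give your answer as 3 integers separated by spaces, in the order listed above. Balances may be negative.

Answer: 445 78 -523

Derivation:
After txn 1 (Dr Expenses, Cr Payables, amount 129): Expenses=129 Payables=-129
After txn 2 (Dr Payables, Cr Inventory, amount 335): Expenses=129 Inventory=-335 Payables=206
After txn 3 (Dr Expenses, Cr Payables, amount 460): Expenses=589 Inventory=-335 Payables=-254
After txn 4 (Dr Inventory, Cr Expenses, amount 144): Expenses=445 Inventory=-191 Payables=-254
After txn 5 (Dr Inventory, Cr Payables, amount 269): Expenses=445 Inventory=78 Payables=-523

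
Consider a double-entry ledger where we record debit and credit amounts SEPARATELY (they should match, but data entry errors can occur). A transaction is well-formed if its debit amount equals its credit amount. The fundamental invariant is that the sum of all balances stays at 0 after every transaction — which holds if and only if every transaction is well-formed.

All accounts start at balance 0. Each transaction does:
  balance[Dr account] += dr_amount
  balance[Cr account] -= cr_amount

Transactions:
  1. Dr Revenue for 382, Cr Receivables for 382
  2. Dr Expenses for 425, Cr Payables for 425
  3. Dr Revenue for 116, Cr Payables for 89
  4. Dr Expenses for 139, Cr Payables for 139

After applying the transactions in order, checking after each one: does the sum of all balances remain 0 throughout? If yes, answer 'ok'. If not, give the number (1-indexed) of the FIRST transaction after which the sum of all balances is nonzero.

Answer: 3

Derivation:
After txn 1: dr=382 cr=382 sum_balances=0
After txn 2: dr=425 cr=425 sum_balances=0
After txn 3: dr=116 cr=89 sum_balances=27
After txn 4: dr=139 cr=139 sum_balances=27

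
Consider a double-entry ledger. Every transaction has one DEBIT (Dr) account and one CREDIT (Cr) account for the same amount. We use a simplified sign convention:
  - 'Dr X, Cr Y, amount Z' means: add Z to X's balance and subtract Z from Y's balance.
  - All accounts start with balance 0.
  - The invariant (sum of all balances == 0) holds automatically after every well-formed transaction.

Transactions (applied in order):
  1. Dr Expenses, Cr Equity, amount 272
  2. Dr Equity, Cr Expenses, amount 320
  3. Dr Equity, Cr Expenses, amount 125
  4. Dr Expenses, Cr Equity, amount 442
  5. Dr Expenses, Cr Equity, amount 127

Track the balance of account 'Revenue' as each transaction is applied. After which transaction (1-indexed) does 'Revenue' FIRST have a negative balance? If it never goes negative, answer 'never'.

After txn 1: Revenue=0
After txn 2: Revenue=0
After txn 3: Revenue=0
After txn 4: Revenue=0
After txn 5: Revenue=0

Answer: never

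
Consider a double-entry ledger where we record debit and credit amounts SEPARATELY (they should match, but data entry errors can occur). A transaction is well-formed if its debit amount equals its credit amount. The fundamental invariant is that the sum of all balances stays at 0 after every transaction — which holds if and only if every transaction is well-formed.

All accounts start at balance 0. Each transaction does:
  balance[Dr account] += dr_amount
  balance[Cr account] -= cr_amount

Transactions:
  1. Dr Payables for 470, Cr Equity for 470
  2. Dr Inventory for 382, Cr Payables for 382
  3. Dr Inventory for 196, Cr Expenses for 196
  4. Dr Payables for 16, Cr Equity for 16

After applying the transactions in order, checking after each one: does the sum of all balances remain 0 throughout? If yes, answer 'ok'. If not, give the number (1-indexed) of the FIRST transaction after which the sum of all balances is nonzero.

Answer: ok

Derivation:
After txn 1: dr=470 cr=470 sum_balances=0
After txn 2: dr=382 cr=382 sum_balances=0
After txn 3: dr=196 cr=196 sum_balances=0
After txn 4: dr=16 cr=16 sum_balances=0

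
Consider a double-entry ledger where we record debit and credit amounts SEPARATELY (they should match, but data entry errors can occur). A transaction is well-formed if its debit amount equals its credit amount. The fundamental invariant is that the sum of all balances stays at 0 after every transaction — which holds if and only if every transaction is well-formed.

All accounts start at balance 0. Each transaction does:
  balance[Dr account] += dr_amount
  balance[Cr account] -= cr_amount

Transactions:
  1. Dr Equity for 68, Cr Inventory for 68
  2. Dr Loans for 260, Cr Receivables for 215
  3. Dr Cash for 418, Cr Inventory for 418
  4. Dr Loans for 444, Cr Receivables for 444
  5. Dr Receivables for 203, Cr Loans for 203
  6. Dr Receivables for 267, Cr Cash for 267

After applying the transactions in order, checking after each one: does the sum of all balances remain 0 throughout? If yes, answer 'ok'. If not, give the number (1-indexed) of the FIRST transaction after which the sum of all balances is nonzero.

Answer: 2

Derivation:
After txn 1: dr=68 cr=68 sum_balances=0
After txn 2: dr=260 cr=215 sum_balances=45
After txn 3: dr=418 cr=418 sum_balances=45
After txn 4: dr=444 cr=444 sum_balances=45
After txn 5: dr=203 cr=203 sum_balances=45
After txn 6: dr=267 cr=267 sum_balances=45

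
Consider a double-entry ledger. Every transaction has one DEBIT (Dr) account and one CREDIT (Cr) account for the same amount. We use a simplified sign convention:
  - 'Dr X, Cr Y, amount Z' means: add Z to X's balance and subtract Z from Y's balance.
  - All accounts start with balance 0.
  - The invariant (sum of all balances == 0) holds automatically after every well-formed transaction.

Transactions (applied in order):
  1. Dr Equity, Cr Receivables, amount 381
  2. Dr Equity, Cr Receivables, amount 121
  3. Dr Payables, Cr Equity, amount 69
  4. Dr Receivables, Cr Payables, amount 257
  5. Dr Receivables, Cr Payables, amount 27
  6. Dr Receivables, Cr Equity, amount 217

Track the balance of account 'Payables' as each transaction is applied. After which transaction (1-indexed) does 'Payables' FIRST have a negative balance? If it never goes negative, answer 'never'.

Answer: 4

Derivation:
After txn 1: Payables=0
After txn 2: Payables=0
After txn 3: Payables=69
After txn 4: Payables=-188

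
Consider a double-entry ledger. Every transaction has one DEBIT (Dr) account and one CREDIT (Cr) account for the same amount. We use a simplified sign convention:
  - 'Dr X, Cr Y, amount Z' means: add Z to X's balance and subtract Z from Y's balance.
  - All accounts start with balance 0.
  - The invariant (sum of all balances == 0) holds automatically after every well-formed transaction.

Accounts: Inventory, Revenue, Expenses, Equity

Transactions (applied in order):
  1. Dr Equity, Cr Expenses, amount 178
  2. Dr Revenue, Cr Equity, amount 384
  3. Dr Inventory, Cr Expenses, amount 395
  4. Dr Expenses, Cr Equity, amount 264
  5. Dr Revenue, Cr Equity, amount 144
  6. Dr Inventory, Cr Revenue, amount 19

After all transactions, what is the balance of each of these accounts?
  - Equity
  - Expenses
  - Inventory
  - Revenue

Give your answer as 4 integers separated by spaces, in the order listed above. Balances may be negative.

After txn 1 (Dr Equity, Cr Expenses, amount 178): Equity=178 Expenses=-178
After txn 2 (Dr Revenue, Cr Equity, amount 384): Equity=-206 Expenses=-178 Revenue=384
After txn 3 (Dr Inventory, Cr Expenses, amount 395): Equity=-206 Expenses=-573 Inventory=395 Revenue=384
After txn 4 (Dr Expenses, Cr Equity, amount 264): Equity=-470 Expenses=-309 Inventory=395 Revenue=384
After txn 5 (Dr Revenue, Cr Equity, amount 144): Equity=-614 Expenses=-309 Inventory=395 Revenue=528
After txn 6 (Dr Inventory, Cr Revenue, amount 19): Equity=-614 Expenses=-309 Inventory=414 Revenue=509

Answer: -614 -309 414 509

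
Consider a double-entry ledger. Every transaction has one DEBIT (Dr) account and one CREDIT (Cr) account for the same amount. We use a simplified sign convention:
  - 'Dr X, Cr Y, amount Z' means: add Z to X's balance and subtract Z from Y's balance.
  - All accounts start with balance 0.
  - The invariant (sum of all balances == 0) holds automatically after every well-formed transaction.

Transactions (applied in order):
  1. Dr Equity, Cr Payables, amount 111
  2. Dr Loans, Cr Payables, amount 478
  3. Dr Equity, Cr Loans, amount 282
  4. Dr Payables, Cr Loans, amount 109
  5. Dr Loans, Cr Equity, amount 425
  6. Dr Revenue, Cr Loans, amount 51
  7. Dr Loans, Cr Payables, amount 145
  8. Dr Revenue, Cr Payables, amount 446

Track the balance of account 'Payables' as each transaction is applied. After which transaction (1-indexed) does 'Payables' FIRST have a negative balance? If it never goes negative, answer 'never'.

Answer: 1

Derivation:
After txn 1: Payables=-111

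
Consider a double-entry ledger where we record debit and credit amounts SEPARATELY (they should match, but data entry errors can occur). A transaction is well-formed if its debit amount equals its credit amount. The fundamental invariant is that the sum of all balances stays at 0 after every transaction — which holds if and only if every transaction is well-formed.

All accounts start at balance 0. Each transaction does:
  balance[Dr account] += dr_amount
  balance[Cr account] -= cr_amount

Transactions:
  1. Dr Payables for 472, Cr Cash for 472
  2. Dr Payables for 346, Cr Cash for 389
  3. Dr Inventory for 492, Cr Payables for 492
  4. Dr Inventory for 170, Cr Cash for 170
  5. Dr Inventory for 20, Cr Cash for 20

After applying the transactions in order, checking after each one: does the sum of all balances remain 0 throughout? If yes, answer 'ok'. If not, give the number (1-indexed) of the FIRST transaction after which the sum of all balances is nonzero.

After txn 1: dr=472 cr=472 sum_balances=0
After txn 2: dr=346 cr=389 sum_balances=-43
After txn 3: dr=492 cr=492 sum_balances=-43
After txn 4: dr=170 cr=170 sum_balances=-43
After txn 5: dr=20 cr=20 sum_balances=-43

Answer: 2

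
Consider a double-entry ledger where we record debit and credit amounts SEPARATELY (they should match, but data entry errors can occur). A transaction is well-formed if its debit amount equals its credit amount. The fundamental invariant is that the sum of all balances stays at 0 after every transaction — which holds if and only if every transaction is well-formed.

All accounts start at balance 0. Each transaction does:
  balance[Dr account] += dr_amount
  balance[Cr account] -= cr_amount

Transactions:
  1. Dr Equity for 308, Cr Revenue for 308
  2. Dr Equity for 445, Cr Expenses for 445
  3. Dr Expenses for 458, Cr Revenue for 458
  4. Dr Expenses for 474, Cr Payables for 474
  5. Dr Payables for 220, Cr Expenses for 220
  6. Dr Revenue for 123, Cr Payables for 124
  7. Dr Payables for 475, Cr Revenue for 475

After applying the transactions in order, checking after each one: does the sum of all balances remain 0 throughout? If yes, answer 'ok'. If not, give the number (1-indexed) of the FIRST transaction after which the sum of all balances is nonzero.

After txn 1: dr=308 cr=308 sum_balances=0
After txn 2: dr=445 cr=445 sum_balances=0
After txn 3: dr=458 cr=458 sum_balances=0
After txn 4: dr=474 cr=474 sum_balances=0
After txn 5: dr=220 cr=220 sum_balances=0
After txn 6: dr=123 cr=124 sum_balances=-1
After txn 7: dr=475 cr=475 sum_balances=-1

Answer: 6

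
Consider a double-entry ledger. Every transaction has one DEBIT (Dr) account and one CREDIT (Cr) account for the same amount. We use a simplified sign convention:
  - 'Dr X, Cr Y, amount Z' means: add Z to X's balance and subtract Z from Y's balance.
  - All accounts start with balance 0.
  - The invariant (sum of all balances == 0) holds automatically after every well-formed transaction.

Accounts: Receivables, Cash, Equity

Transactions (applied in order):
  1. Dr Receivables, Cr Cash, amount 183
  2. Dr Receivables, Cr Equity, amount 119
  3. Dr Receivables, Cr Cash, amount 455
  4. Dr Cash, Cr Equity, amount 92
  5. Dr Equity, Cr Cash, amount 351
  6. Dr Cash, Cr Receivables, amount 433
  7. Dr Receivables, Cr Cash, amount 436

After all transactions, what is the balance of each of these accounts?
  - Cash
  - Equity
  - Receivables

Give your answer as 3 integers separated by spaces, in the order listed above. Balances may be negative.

After txn 1 (Dr Receivables, Cr Cash, amount 183): Cash=-183 Receivables=183
After txn 2 (Dr Receivables, Cr Equity, amount 119): Cash=-183 Equity=-119 Receivables=302
After txn 3 (Dr Receivables, Cr Cash, amount 455): Cash=-638 Equity=-119 Receivables=757
After txn 4 (Dr Cash, Cr Equity, amount 92): Cash=-546 Equity=-211 Receivables=757
After txn 5 (Dr Equity, Cr Cash, amount 351): Cash=-897 Equity=140 Receivables=757
After txn 6 (Dr Cash, Cr Receivables, amount 433): Cash=-464 Equity=140 Receivables=324
After txn 7 (Dr Receivables, Cr Cash, amount 436): Cash=-900 Equity=140 Receivables=760

Answer: -900 140 760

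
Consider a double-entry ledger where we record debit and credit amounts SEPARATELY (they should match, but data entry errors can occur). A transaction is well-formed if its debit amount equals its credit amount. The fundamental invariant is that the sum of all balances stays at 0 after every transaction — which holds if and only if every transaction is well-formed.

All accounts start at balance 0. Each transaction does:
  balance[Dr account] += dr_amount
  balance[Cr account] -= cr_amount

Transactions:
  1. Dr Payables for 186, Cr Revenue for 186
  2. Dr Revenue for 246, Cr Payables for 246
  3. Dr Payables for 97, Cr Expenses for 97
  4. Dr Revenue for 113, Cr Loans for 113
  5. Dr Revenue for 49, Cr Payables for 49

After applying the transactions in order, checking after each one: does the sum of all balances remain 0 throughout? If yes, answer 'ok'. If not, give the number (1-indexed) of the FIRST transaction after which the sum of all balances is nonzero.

Answer: ok

Derivation:
After txn 1: dr=186 cr=186 sum_balances=0
After txn 2: dr=246 cr=246 sum_balances=0
After txn 3: dr=97 cr=97 sum_balances=0
After txn 4: dr=113 cr=113 sum_balances=0
After txn 5: dr=49 cr=49 sum_balances=0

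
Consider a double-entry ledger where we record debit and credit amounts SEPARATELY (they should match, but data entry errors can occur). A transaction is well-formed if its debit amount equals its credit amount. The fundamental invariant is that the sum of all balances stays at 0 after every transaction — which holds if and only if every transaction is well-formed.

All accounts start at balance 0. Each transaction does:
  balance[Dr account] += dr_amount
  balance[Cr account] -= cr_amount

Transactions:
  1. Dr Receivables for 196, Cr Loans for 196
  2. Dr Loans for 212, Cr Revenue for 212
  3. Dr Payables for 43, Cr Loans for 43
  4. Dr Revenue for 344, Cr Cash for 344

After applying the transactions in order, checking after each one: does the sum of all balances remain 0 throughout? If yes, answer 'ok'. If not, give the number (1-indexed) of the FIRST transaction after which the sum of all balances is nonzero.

Answer: ok

Derivation:
After txn 1: dr=196 cr=196 sum_balances=0
After txn 2: dr=212 cr=212 sum_balances=0
After txn 3: dr=43 cr=43 sum_balances=0
After txn 4: dr=344 cr=344 sum_balances=0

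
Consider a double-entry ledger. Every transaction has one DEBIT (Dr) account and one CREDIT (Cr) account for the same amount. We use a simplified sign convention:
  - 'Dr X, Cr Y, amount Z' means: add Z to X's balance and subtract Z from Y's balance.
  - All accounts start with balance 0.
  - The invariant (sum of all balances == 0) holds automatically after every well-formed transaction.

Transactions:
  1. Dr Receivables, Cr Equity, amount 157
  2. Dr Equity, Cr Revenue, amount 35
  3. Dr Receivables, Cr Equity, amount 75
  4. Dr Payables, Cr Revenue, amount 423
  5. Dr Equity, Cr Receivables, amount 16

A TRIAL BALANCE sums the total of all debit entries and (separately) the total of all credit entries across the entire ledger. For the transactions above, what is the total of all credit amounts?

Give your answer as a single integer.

Txn 1: credit+=157
Txn 2: credit+=35
Txn 3: credit+=75
Txn 4: credit+=423
Txn 5: credit+=16
Total credits = 706

Answer: 706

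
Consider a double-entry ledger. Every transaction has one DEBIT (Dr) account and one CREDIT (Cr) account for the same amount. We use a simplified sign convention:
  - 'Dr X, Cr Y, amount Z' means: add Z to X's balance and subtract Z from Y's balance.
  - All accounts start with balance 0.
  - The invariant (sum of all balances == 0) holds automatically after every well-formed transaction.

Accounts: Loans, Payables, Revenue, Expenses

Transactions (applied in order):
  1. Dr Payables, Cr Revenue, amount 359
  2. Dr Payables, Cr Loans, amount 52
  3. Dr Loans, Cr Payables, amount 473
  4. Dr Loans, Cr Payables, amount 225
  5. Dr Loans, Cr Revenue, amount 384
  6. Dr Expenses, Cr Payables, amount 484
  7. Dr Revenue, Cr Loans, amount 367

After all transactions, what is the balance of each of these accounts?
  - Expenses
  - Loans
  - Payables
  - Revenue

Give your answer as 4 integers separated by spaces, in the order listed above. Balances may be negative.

After txn 1 (Dr Payables, Cr Revenue, amount 359): Payables=359 Revenue=-359
After txn 2 (Dr Payables, Cr Loans, amount 52): Loans=-52 Payables=411 Revenue=-359
After txn 3 (Dr Loans, Cr Payables, amount 473): Loans=421 Payables=-62 Revenue=-359
After txn 4 (Dr Loans, Cr Payables, amount 225): Loans=646 Payables=-287 Revenue=-359
After txn 5 (Dr Loans, Cr Revenue, amount 384): Loans=1030 Payables=-287 Revenue=-743
After txn 6 (Dr Expenses, Cr Payables, amount 484): Expenses=484 Loans=1030 Payables=-771 Revenue=-743
After txn 7 (Dr Revenue, Cr Loans, amount 367): Expenses=484 Loans=663 Payables=-771 Revenue=-376

Answer: 484 663 -771 -376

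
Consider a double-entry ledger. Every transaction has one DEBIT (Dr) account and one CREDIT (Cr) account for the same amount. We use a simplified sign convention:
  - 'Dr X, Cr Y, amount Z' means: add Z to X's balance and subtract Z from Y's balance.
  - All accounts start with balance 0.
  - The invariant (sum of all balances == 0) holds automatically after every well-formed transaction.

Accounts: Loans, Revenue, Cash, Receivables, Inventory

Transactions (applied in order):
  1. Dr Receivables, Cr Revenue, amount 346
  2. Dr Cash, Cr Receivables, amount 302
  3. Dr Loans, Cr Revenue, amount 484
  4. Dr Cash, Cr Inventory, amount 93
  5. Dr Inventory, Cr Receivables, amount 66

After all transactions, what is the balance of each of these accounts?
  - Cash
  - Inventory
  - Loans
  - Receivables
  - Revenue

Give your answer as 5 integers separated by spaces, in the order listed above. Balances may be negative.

Answer: 395 -27 484 -22 -830

Derivation:
After txn 1 (Dr Receivables, Cr Revenue, amount 346): Receivables=346 Revenue=-346
After txn 2 (Dr Cash, Cr Receivables, amount 302): Cash=302 Receivables=44 Revenue=-346
After txn 3 (Dr Loans, Cr Revenue, amount 484): Cash=302 Loans=484 Receivables=44 Revenue=-830
After txn 4 (Dr Cash, Cr Inventory, amount 93): Cash=395 Inventory=-93 Loans=484 Receivables=44 Revenue=-830
After txn 5 (Dr Inventory, Cr Receivables, amount 66): Cash=395 Inventory=-27 Loans=484 Receivables=-22 Revenue=-830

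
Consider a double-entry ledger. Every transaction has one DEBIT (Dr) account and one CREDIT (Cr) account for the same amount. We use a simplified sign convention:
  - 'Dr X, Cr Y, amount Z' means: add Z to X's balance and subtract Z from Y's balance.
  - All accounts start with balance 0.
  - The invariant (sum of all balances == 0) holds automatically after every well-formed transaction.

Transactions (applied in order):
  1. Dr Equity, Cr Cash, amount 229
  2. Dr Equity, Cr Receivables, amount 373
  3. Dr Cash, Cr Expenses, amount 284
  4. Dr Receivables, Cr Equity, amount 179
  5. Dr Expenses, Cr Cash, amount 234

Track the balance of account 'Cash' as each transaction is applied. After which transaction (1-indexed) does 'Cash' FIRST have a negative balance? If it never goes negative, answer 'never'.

After txn 1: Cash=-229

Answer: 1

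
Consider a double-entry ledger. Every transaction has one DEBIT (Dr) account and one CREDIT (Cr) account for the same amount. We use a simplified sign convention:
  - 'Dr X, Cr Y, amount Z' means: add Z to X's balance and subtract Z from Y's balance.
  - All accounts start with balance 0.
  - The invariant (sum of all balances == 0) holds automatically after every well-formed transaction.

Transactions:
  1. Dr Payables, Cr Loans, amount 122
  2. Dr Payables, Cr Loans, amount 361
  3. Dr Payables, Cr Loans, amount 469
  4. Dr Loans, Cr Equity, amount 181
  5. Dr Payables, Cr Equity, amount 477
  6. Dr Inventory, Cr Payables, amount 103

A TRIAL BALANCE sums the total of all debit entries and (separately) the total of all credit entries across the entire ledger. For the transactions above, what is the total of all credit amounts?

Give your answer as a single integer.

Answer: 1713

Derivation:
Txn 1: credit+=122
Txn 2: credit+=361
Txn 3: credit+=469
Txn 4: credit+=181
Txn 5: credit+=477
Txn 6: credit+=103
Total credits = 1713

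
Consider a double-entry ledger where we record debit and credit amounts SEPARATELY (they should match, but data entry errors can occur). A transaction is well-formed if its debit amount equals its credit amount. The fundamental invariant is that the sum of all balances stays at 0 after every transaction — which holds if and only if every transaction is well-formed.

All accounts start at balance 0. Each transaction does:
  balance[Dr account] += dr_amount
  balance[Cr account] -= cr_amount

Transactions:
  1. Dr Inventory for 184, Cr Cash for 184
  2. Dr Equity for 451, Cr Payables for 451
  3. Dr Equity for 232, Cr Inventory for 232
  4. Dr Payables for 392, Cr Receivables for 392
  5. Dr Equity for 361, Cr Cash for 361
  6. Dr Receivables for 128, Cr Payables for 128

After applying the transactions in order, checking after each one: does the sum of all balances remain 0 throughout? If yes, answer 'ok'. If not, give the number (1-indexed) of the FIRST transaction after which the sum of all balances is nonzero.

After txn 1: dr=184 cr=184 sum_balances=0
After txn 2: dr=451 cr=451 sum_balances=0
After txn 3: dr=232 cr=232 sum_balances=0
After txn 4: dr=392 cr=392 sum_balances=0
After txn 5: dr=361 cr=361 sum_balances=0
After txn 6: dr=128 cr=128 sum_balances=0

Answer: ok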